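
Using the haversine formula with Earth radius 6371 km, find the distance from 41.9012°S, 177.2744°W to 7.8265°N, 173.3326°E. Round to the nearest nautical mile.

Δλ = 173.3326 − -177.2744 = 350.6070°; wrapped into (−180°, 180°]: -9.3930°.
Δφ = 7.8265 − -41.9012 = 49.7277°.
a = sin²(Δφ/2) + cos φ₁ · cos φ₂ · sin²(Δλ/2) = 0.181733.
c = 2·atan2(√a, √(1−a)) = 0.88080 rad → d = 6371·c ≈ 5611.58 km ≈ 3030.01 nmi.

3030 nmi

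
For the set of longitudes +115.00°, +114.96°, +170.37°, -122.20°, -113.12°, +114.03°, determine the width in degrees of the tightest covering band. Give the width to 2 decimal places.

132.85°

Sort the longitudes: -122.20°, -113.12°, +114.03°, +114.96°, +115.00°, +170.37°.
Eastward gaps between consecutive values (wrapping around): 9.08°, 227.15°, 0.93°, 0.04°, 55.37°, 67.43°.
Largest gap = 227.15° ⇒ minimal covering band is its complement: 360° − 227.15° = 132.85°.
Band runs from +114.03° eastward to -113.12°, crossing the antimeridian.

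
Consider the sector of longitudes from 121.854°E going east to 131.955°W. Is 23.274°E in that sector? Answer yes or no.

No

Band width going east from +121.854° to -131.955°: ((-131.955 − 121.854) mod 360) = 106.191°.
Offset of +23.274° east of the west edge: ((23.274 − 121.854) mod 360) = 261.420°.
261.420° > 106.191° ⇒ outside.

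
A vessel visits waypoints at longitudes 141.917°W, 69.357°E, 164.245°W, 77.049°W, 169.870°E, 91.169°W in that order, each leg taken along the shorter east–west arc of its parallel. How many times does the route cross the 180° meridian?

Leg 1: -141.917° → +69.357°, shortest Δλ = -148.726° (west) — crosses 180°.
Leg 2: +69.357° → -164.245°, shortest Δλ = 126.398° (east) — crosses 180°.
Leg 3: -164.245° → -77.049°, shortest Δλ = 87.196° (east) — does not cross 180°.
Leg 4: -77.049° → +169.870°, shortest Δλ = -113.081° (west) — crosses 180°.
Leg 5: +169.870° → -91.169°, shortest Δλ = 98.961° (east) — crosses 180°.
Total crossings: 4.

4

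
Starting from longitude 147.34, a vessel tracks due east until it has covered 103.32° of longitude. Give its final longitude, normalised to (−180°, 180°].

Start at +147.34°; shift +103.32° → +250.66°.
+250.66° lies outside (−180°, 180°]; subtract 360° → -109.34°.

-109.34°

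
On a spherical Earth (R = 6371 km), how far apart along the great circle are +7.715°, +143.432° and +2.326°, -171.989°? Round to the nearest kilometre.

Δλ = -171.989 − 143.432 = -315.421°; wrapped into (−180°, 180°]: 44.579°.
Δφ = 2.326 − 7.715 = -5.389°.
a = sin²(Δφ/2) + cos φ₁ · cos φ₂ · sin²(Δλ/2) = 0.144649.
c = 2·atan2(√a, √(1−a)) = 0.78030 rad → d = 6371·c ≈ 4971.29 km.

4971 km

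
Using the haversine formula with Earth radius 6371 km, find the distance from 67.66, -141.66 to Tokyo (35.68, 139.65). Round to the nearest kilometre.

Δλ = 139.65 − -141.66 = 281.31°; wrapped into (−180°, 180°]: -78.69°.
Δφ = 35.68 − 67.66 = -31.98°.
a = sin²(Δφ/2) + cos φ₁ · cos φ₂ · sin²(Δλ/2) = 0.199984.
c = 2·atan2(√a, √(1−a)) = 0.92725 rad → d = 6371·c ≈ 5907.54 km.

5908 km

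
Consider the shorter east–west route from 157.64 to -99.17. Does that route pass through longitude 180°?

Naïve |-99.17 − 157.64| = 256.81° > 180°, so the shorter arc goes the other way round — across 180°.
Signed shortest Δλ = ((-99.17 − 157.64 + 180) mod 360) − 180 = 103.19°.
Going east by 103.19° from +157.64° passes through 180° before reaching -99.17°.

Yes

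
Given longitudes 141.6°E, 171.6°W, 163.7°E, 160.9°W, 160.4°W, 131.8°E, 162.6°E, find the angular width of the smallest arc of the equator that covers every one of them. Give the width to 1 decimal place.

67.8°

Sort the longitudes: -171.6°, -160.9°, -160.4°, +131.8°, +141.6°, +162.6°, +163.7°.
Eastward gaps between consecutive values (wrapping around): 10.7°, 0.5°, 292.2°, 9.8°, 21.0°, 1.1°, 24.7°.
Largest gap = 292.2° ⇒ minimal covering band is its complement: 360° − 292.2° = 67.8°.
Band runs from +131.8° eastward to -160.4°, crossing the antimeridian.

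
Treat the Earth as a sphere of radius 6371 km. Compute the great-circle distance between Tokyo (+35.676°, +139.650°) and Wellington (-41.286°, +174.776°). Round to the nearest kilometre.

Δλ = 174.776 − 139.650 = 35.126°.
Δφ = -41.286 − 35.676 = -76.962°.
a = sin²(Δφ/2) + cos φ₁ · cos φ₂ · sin²(Δλ/2) = 0.442782.
c = 2·atan2(√a, √(1−a)) = 1.45611 rad → d = 6371·c ≈ 9276.87 km.

9277 km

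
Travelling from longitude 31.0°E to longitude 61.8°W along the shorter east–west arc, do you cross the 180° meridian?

Signed shortest Δλ = ((-61.8 − 31.0 + 180) mod 360) − 180 = -92.8°.
Going west by 92.8° from +31.0° reaches -61.8° without touching 180°.

No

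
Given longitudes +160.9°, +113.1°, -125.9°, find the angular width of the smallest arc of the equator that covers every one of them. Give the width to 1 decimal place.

Sort the longitudes: -125.9°, +113.1°, +160.9°.
Eastward gaps between consecutive values (wrapping around): 239.0°, 47.8°, 73.2°.
Largest gap = 239.0° ⇒ minimal covering band is its complement: 360° − 239.0° = 121.0°.
Band runs from +113.1° eastward to -125.9°, crossing the antimeridian.

121.0°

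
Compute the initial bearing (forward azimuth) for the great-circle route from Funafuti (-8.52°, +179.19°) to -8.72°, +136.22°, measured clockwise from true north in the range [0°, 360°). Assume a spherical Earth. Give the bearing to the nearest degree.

Δλ = 136.22 − 179.19 = -42.97°.
θ = atan2( sin Δλ · cos φ₂ , cos φ₁ · sin φ₂ − sin φ₁ · cos φ₂ · cos Δλ )
  = atan2(-0.67374, -0.04278) = -93.633° → normalised to [0°, 360°): 266.367°.

266°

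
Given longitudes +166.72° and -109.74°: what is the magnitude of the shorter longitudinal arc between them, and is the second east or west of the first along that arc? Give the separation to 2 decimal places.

83.54° east

Raw difference: -109.74 − 166.72 = -276.46°.
Normalise into (−180°, 180°]: -276.46° + 360° = 83.54°.
Positive ⇒ the second point lies to the east; separation 83.54°.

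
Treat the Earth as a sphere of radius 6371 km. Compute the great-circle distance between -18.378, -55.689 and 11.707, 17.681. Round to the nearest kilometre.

8712 km

Δλ = 17.681 − -55.689 = 73.370°.
Δφ = 11.707 − -18.378 = 30.085°.
a = sin²(Δφ/2) + cos φ₁ · cos φ₂ · sin²(Δλ/2) = 0.399015.
c = 2·atan2(√a, √(1−a)) = 1.36743 rad → d = 6371·c ≈ 8711.88 km.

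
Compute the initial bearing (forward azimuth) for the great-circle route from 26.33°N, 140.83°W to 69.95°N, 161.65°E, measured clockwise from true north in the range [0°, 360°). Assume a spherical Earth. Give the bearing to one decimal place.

339.2°

Δλ = 161.65 − -140.83 = 302.48°; wrapped into (−180°, 180°]: -57.52°.
θ = atan2( sin Δλ · cos φ₂ , cos φ₁ · sin φ₂ − sin φ₁ · cos φ₂ · cos Δλ )
  = atan2(-0.28921, 0.76028) = -20.827° → normalised to [0°, 360°): 339.173°.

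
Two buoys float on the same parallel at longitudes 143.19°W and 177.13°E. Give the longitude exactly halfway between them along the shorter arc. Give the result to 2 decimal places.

Signed shortest Δλ from -143.19° to +177.13° is -39.68°.
Midpoint longitude = -143.19° + (-39.68°)/2 = -143.19° − 19.84° = -163.03°.
(The naïve average (-143.19 + +177.13)/2 = 16.97° is on the wrong side of the globe.)

163.03°W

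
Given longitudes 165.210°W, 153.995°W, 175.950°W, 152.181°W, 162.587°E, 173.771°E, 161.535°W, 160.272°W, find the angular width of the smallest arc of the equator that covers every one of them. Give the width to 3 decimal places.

Sort the longitudes: -175.950°, -165.210°, -161.535°, -160.272°, -153.995°, -152.181°, +162.587°, +173.771°.
Eastward gaps between consecutive values (wrapping around): 10.740°, 3.675°, 1.263°, 6.277°, 1.814°, 314.768°, 11.184°, 10.279°.
Largest gap = 314.768° ⇒ minimal covering band is its complement: 360° − 314.768° = 45.232°.
Band runs from +162.587° eastward to -152.181°, crossing the antimeridian.

45.232°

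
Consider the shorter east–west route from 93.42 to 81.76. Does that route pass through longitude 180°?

No

Signed shortest Δλ = ((81.76 − 93.42 + 180) mod 360) − 180 = -11.66°.
Going west by 11.66° from +93.42° reaches +81.76° without touching 180°.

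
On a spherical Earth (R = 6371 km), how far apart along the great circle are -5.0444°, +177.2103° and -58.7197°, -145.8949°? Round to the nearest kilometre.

Δλ = -145.8949 − 177.2103 = -323.1052°; wrapped into (−180°, 180°]: 36.8948°.
Δφ = -58.7197 − -5.0444 = -53.6753°.
a = sin²(Δφ/2) + cos φ₁ · cos φ₂ · sin²(Δλ/2) = 0.255609.
c = 2·atan2(√a, √(1−a)) = 1.06010 rad → d = 6371·c ≈ 6753.91 km.

6754 km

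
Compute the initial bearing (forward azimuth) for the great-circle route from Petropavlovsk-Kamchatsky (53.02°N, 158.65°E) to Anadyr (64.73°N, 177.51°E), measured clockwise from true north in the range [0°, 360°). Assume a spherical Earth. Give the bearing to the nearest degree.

Δλ = 177.51 − 158.65 = 18.86°.
θ = atan2( sin Δλ · cos φ₂ , cos φ₁ · sin φ₂ − sin φ₁ · cos φ₂ · cos Δλ )
  = atan2(0.13799, 0.22127) = 31.950° → normalised to [0°, 360°): 31.950°.

32°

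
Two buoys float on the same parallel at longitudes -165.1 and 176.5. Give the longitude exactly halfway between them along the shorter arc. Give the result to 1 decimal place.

-174.3°

Signed shortest Δλ from -165.1° to +176.5° is -18.4°.
Midpoint longitude = -165.1° + (-18.4°)/2 = -165.1° − 9.2° = -174.3°.
(The naïve average (-165.1 + +176.5)/2 = 5.7° is on the wrong side of the globe.)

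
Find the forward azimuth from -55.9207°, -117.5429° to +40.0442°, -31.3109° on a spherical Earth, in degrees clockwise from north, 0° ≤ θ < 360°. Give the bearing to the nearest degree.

Δλ = -31.3109 − -117.5429 = 86.2320°.
θ = atan2( sin Δλ · cos φ₂ , cos φ₁ · sin φ₂ − sin φ₁ · cos φ₂ · cos Δλ )
  = atan2(0.76389, 0.40218) = 62.234° → normalised to [0°, 360°): 62.234°.

62°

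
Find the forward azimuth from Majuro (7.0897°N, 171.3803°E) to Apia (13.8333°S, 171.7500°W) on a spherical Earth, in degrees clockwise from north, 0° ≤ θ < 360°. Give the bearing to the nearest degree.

141°

Δλ = -171.7500 − 171.3803 = -343.1303°; wrapped into (−180°, 180°]: 16.8697°.
θ = atan2( sin Δλ · cos φ₂ , cos φ₁ · sin φ₂ − sin φ₁ · cos φ₂ · cos Δλ )
  = atan2(0.28178, -0.35196) = 141.319° → normalised to [0°, 360°): 141.319°.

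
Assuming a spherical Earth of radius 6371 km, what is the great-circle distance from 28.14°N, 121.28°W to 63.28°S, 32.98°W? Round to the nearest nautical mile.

6855 nmi

Δλ = -32.98 − -121.28 = 88.30°.
Δφ = -63.28 − 28.14 = -91.42°.
a = sin²(Δφ/2) + cos φ₁ · cos φ₂ · sin²(Δλ/2) = 0.704751.
c = 2·atan2(√a, √(1−a)) = 1.99270 rad → d = 6371·c ≈ 12695.52 km ≈ 6855.03 nmi.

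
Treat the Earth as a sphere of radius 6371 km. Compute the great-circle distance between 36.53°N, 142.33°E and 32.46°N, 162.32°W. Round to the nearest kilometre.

Δλ = -162.32 − 142.33 = -304.65°; wrapped into (−180°, 180°]: 55.35°.
Δφ = 32.46 − 36.53 = -4.07°.
a = sin²(Δφ/2) + cos φ₁ · cos φ₂ · sin²(Δλ/2) = 0.147519.
c = 2·atan2(√a, √(1−a)) = 0.78843 rad → d = 6371·c ≈ 5023.08 km.

5023 km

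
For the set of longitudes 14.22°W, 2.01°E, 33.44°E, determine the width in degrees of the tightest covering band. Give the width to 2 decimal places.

47.66°

Sort the longitudes: -14.22°, +2.01°, +33.44°.
Eastward gaps between consecutive values (wrapping around): 16.23°, 31.43°, 312.34°.
Largest gap = 312.34° ⇒ minimal covering band is its complement: 360° − 312.34° = 47.66°.
Band runs from -14.22° eastward to +33.44°.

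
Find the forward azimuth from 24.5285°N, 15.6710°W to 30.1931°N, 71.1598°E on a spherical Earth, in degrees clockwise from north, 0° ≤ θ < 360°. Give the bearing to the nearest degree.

Δλ = 71.1598 − -15.6710 = 86.8308°.
θ = atan2( sin Δλ · cos φ₂ , cos φ₁ · sin φ₂ − sin φ₁ · cos φ₂ · cos Δλ )
  = atan2(0.86301, 0.43769) = 63.107° → normalised to [0°, 360°): 63.107°.

63°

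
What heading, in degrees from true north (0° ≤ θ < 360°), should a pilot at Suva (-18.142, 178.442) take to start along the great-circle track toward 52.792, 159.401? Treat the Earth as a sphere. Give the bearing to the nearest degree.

Δλ = 159.401 − 178.442 = -19.041°.
θ = atan2( sin Δλ · cos φ₂ , cos φ₁ · sin φ₂ − sin φ₁ · cos φ₂ · cos Δλ )
  = atan2(-0.19728, 0.93484) = -11.917° → normalised to [0°, 360°): 348.083°.

348°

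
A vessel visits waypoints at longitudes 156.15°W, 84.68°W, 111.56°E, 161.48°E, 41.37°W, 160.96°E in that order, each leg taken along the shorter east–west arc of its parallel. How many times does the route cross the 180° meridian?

3

Leg 1: -156.15° → -84.68°, shortest Δλ = 71.47° (east) — does not cross 180°.
Leg 2: -84.68° → +111.56°, shortest Δλ = -163.76° (west) — crosses 180°.
Leg 3: +111.56° → +161.48°, shortest Δλ = 49.92° (east) — does not cross 180°.
Leg 4: +161.48° → -41.37°, shortest Δλ = 157.15° (east) — crosses 180°.
Leg 5: -41.37° → +160.96°, shortest Δλ = -157.67° (west) — crosses 180°.
Total crossings: 3.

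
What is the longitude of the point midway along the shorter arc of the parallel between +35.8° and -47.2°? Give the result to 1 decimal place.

-5.7°

Signed shortest Δλ from +35.8° to -47.2° is -83.0°.
Midpoint longitude = +35.8° + (-83.0°)/2 = +35.8° − 41.5° = -5.7°.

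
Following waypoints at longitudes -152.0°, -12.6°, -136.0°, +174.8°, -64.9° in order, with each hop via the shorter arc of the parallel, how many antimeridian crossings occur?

2

Leg 1: -152.0° → -12.6°, shortest Δλ = 139.4° (east) — does not cross 180°.
Leg 2: -12.6° → -136.0°, shortest Δλ = -123.4° (west) — does not cross 180°.
Leg 3: -136.0° → +174.8°, shortest Δλ = -49.2° (west) — crosses 180°.
Leg 4: +174.8° → -64.9°, shortest Δλ = 120.3° (east) — crosses 180°.
Total crossings: 2.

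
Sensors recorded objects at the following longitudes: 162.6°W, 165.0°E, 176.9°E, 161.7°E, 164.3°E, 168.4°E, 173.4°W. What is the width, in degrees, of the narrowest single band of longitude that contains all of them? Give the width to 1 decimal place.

35.7°

Sort the longitudes: -173.4°, -162.6°, +161.7°, +164.3°, +165.0°, +168.4°, +176.9°.
Eastward gaps between consecutive values (wrapping around): 10.8°, 324.3°, 2.6°, 0.7°, 3.4°, 8.5°, 9.7°.
Largest gap = 324.3° ⇒ minimal covering band is its complement: 360° − 324.3° = 35.7°.
Band runs from +161.7° eastward to -162.6°, crossing the antimeridian.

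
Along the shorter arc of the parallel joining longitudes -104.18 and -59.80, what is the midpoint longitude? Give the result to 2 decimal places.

-81.99°

Signed shortest Δλ from -104.18° to -59.80° is +44.38°.
Midpoint longitude = -104.18° + (+44.38°)/2 = -104.18° + 22.19° = -81.99°.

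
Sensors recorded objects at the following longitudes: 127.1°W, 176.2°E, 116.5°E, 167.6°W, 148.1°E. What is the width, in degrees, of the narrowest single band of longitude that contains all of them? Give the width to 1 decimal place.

Sort the longitudes: -167.6°, -127.1°, +116.5°, +148.1°, +176.2°.
Eastward gaps between consecutive values (wrapping around): 40.5°, 243.6°, 31.6°, 28.1°, 16.2°.
Largest gap = 243.6° ⇒ minimal covering band is its complement: 360° − 243.6° = 116.4°.
Band runs from +116.5° eastward to -127.1°, crossing the antimeridian.

116.4°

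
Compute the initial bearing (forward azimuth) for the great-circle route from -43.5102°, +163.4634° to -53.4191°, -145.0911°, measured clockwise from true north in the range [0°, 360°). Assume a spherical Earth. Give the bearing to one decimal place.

125.0°

Δλ = -145.0911 − 163.4634 = -308.5545°; wrapped into (−180°, 180°]: 51.4455°.
θ = atan2( sin Δλ · cos φ₂ , cos φ₁ · sin φ₂ − sin φ₁ · cos φ₂ · cos Δλ )
  = atan2(0.46605, -0.32666) = 125.027° → normalised to [0°, 360°): 125.027°.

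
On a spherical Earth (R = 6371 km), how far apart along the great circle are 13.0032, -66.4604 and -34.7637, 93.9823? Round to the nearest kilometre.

16896 km

Δλ = 93.9823 − -66.4604 = 160.4427°.
Δφ = -34.7637 − 13.0032 = -47.7669°.
a = sin²(Δφ/2) + cos φ₁ · cos φ₂ · sin²(Δλ/2) = 0.941281.
c = 2·atan2(√a, √(1−a)) = 2.65208 rad → d = 6371·c ≈ 16896.40 km.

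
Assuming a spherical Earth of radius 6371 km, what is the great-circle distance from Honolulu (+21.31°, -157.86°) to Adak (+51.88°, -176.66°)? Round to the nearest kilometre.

Δλ = -176.66 − -157.86 = -18.80°.
Δφ = 51.88 − 21.31 = 30.57°.
a = sin²(Δφ/2) + cos φ₁ · cos φ₂ · sin²(Δλ/2) = 0.084837.
c = 2·atan2(√a, √(1−a)) = 0.59110 rad → d = 6371·c ≈ 3765.92 km.

3766 km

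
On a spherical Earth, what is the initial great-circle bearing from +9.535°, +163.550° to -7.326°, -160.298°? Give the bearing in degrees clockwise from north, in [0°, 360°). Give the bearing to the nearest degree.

114°

Δλ = -160.298 − 163.550 = -323.848°; wrapped into (−180°, 180°]: 36.152°.
θ = atan2( sin Δλ · cos φ₂ , cos φ₁ · sin φ₂ − sin φ₁ · cos φ₂ · cos Δλ )
  = atan2(0.58511, -0.25842) = 113.829° → normalised to [0°, 360°): 113.829°.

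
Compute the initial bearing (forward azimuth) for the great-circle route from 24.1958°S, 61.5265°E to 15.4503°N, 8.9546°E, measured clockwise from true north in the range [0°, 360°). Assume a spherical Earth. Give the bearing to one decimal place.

302.3°

Δλ = 8.9546 − 61.5265 = -52.5719°.
θ = atan2( sin Δλ · cos φ₂ , cos φ₁ · sin φ₂ − sin φ₁ · cos φ₂ · cos Δλ )
  = atan2(-0.76542, 0.48309) = -57.742° → normalised to [0°, 360°): 302.258°.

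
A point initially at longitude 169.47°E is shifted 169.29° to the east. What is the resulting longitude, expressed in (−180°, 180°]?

Start at +169.47°; shift +169.29° → +338.76°.
+338.76° lies outside (−180°, 180°]; subtract 360° → -21.24°.

21.24°W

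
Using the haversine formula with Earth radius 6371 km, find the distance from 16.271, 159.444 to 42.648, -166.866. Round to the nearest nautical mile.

Δλ = -166.866 − 159.444 = -326.310°; wrapped into (−180°, 180°]: 33.690°.
Δφ = 42.648 − 16.271 = 26.377°.
a = sin²(Δφ/2) + cos φ₁ · cos φ₂ · sin²(Δλ/2) = 0.111347.
c = 2·atan2(√a, √(1−a)) = 0.68042 rad → d = 6371·c ≈ 4334.98 km ≈ 2340.70 nmi.

2341 nmi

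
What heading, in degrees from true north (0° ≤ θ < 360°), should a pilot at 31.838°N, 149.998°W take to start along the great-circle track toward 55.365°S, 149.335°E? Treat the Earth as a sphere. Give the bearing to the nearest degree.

210°

Δλ = 149.335 − -149.998 = 299.333°; wrapped into (−180°, 180°]: -60.667°.
θ = atan2( sin Δλ · cos φ₂ , cos φ₁ · sin φ₂ − sin φ₁ · cos φ₂ · cos Δλ )
  = atan2(-0.49548, -0.84587) = -149.640° → normalised to [0°, 360°): 210.360°.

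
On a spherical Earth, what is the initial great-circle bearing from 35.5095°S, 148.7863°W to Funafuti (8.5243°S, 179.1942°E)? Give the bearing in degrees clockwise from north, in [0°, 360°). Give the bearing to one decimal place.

Δλ = 179.1942 − -148.7863 = 327.9805°; wrapped into (−180°, 180°]: -32.0195°.
θ = atan2( sin Δλ · cos φ₂ , cos φ₁ · sin φ₂ − sin φ₁ · cos φ₂ · cos Δλ )
  = atan2(-0.52435, 0.36637) = -55.057° → normalised to [0°, 360°): 304.943°.

304.9°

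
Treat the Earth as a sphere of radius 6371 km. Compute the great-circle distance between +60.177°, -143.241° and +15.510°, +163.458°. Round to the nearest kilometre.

Δλ = 163.458 − -143.241 = 306.699°; wrapped into (−180°, 180°]: -53.301°.
Δφ = 15.510 − 60.177 = -44.667°.
a = sin²(Δφ/2) + cos φ₁ · cos φ₂ · sin²(Δλ/2) = 0.240812.
c = 2·atan2(√a, √(1−a)) = 1.02585 rad → d = 6371·c ≈ 6535.67 km.

6536 km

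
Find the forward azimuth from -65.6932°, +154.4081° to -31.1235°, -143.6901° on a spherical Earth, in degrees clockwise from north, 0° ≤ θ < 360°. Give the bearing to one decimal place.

Δλ = -143.6901 − 154.4081 = -298.0982°; wrapped into (−180°, 180°]: 61.9018°.
θ = atan2( sin Δλ · cos φ₂ , cos φ₁ · sin φ₂ − sin φ₁ · cos φ₂ · cos Δλ )
  = atan2(0.75516, 0.15469) = 78.424° → normalised to [0°, 360°): 78.424°.

78.4°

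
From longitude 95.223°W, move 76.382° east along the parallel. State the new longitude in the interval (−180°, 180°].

18.841°W

Start at -95.223°; shift +76.382° → -18.841°.
-18.841° already lies in (−180°, 180°].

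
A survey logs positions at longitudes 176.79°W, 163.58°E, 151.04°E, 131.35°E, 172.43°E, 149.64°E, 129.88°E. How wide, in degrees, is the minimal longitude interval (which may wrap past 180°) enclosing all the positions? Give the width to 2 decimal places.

Sort the longitudes: -176.79°, +129.88°, +131.35°, +149.64°, +151.04°, +163.58°, +172.43°.
Eastward gaps between consecutive values (wrapping around): 306.67°, 1.47°, 18.29°, 1.40°, 12.54°, 8.85°, 10.78°.
Largest gap = 306.67° ⇒ minimal covering band is its complement: 360° − 306.67° = 53.33°.
Band runs from +129.88° eastward to -176.79°, crossing the antimeridian.

53.33°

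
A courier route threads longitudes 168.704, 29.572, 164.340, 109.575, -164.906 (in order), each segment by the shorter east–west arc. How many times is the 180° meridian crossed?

Leg 1: +168.704° → +29.572°, shortest Δλ = -139.132° (west) — does not cross 180°.
Leg 2: +29.572° → +164.340°, shortest Δλ = 134.768° (east) — does not cross 180°.
Leg 3: +164.340° → +109.575°, shortest Δλ = -54.765° (west) — does not cross 180°.
Leg 4: +109.575° → -164.906°, shortest Δλ = 85.519° (east) — crosses 180°.
Total crossings: 1.

1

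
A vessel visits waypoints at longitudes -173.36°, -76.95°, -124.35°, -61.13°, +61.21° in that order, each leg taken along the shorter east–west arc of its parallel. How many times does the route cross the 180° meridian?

0

Leg 1: -173.36° → -76.95°, shortest Δλ = 96.41° (east) — does not cross 180°.
Leg 2: -76.95° → -124.35°, shortest Δλ = -47.4° (west) — does not cross 180°.
Leg 3: -124.35° → -61.13°, shortest Δλ = 63.22° (east) — does not cross 180°.
Leg 4: -61.13° → +61.21°, shortest Δλ = 122.34° (east) — does not cross 180°.
Total crossings: 0.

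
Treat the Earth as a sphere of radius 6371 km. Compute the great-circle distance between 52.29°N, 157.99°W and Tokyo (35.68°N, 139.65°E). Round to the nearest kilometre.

Δλ = 139.65 − -157.99 = 297.64°; wrapped into (−180°, 180°]: -62.36°.
Δφ = 35.68 − 52.29 = -16.61°.
a = sin²(Δφ/2) + cos φ₁ · cos φ₂ · sin²(Δλ/2) = 0.154040.
c = 2·atan2(√a, √(1−a)) = 0.80665 rad → d = 6371·c ≈ 5139.18 km.

5139 km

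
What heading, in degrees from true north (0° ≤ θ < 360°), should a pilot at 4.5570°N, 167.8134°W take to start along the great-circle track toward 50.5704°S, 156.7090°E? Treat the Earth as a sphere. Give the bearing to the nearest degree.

Δλ = 156.7090 − -167.8134 = 324.5224°; wrapped into (−180°, 180°]: -35.4776°.
θ = atan2( sin Δλ · cos φ₂ , cos φ₁ · sin φ₂ − sin φ₁ · cos φ₂ · cos Δλ )
  = atan2(-0.36862, -0.81106) = -155.559° → normalised to [0°, 360°): 204.441°.

204°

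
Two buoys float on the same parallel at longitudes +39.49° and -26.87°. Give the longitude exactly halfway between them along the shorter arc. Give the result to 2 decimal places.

Signed shortest Δλ from +39.49° to -26.87° is -66.36°.
Midpoint longitude = +39.49° + (-66.36°)/2 = +39.49° − 33.18° = +6.31°.

+6.31°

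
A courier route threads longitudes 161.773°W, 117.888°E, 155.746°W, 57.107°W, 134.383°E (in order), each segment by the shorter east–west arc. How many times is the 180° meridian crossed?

Leg 1: -161.773° → +117.888°, shortest Δλ = -80.339° (west) — crosses 180°.
Leg 2: +117.888° → -155.746°, shortest Δλ = 86.366° (east) — crosses 180°.
Leg 3: -155.746° → -57.107°, shortest Δλ = 98.639° (east) — does not cross 180°.
Leg 4: -57.107° → +134.383°, shortest Δλ = -168.51° (west) — crosses 180°.
Total crossings: 3.

3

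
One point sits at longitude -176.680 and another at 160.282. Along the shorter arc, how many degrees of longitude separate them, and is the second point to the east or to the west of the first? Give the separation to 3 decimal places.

23.038° west

Raw difference: 160.282 − -176.680 = 336.962°.
Normalise into (−180°, 180°]: 336.962° − 360° = -23.038°.
Negative ⇒ the second point lies to the west; separation 23.038°.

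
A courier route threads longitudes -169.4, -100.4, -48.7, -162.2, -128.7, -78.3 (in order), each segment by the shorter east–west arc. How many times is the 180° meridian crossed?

0

Leg 1: -169.4° → -100.4°, shortest Δλ = 69.0° (east) — does not cross 180°.
Leg 2: -100.4° → -48.7°, shortest Δλ = 51.7° (east) — does not cross 180°.
Leg 3: -48.7° → -162.2°, shortest Δλ = -113.5° (west) — does not cross 180°.
Leg 4: -162.2° → -128.7°, shortest Δλ = 33.5° (east) — does not cross 180°.
Leg 5: -128.7° → -78.3°, shortest Δλ = 50.4° (east) — does not cross 180°.
Total crossings: 0.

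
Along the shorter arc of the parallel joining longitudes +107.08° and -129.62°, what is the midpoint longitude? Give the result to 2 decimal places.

+168.73°

Signed shortest Δλ from +107.08° to -129.62° is +123.30°.
Midpoint longitude = +107.08° + (+123.30°)/2 = +107.08° + 61.65° = +168.73°.
(The naïve average (+107.08 + -129.62)/2 = -11.27° is on the wrong side of the globe.)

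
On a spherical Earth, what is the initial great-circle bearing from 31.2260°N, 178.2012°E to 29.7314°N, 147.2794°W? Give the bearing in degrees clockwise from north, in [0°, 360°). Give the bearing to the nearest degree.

84°

Δλ = -147.2794 − 178.2012 = -325.4806°; wrapped into (−180°, 180°]: 34.5194°.
θ = atan2( sin Δλ · cos φ₂ , cos φ₁ · sin φ₂ − sin φ₁ · cos φ₂ · cos Δλ )
  = atan2(0.49209, 0.05318) = 83.832° → normalised to [0°, 360°): 83.832°.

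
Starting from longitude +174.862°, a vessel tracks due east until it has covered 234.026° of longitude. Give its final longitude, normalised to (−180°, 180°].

+48.888°

Start at +174.862°; shift +234.026° → +408.888°.
+408.888° lies outside (−180°, 180°]; subtract 360° → +48.888°.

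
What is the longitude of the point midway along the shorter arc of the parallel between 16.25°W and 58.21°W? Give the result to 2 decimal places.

Signed shortest Δλ from -16.25° to -58.21° is -41.96°.
Midpoint longitude = -16.25° + (-41.96°)/2 = -16.25° − 20.98° = -37.23°.

37.23°W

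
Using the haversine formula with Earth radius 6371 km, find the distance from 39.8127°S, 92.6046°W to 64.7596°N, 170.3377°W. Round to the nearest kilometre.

Δλ = -170.3377 − -92.6046 = -77.7331°.
Δφ = 64.7596 − -39.8127 = 104.5723°.
a = sin²(Δφ/2) + cos φ₁ · cos φ₂ · sin²(Δλ/2) = 0.754779.
c = 2·atan2(√a, √(1−a)) = 2.10547 rad → d = 6371·c ≈ 13413.93 km.

13414 km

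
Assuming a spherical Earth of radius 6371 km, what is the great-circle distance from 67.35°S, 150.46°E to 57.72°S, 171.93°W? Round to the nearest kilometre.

2158 km

Δλ = -171.93 − 150.46 = -322.39°; wrapped into (−180°, 180°]: 37.61°.
Δφ = -57.72 − -67.35 = 9.63°.
a = sin²(Δφ/2) + cos φ₁ · cos φ₂ · sin²(Δλ/2) = 0.028416.
c = 2·atan2(√a, √(1−a)) = 0.33876 rad → d = 6371·c ≈ 2158.23 km.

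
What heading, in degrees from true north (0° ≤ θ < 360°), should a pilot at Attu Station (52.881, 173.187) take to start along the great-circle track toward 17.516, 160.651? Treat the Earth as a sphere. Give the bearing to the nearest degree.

200°

Δλ = 160.651 − 173.187 = -12.536°.
θ = atan2( sin Δλ · cos φ₂ , cos φ₁ · sin φ₂ − sin φ₁ · cos φ₂ · cos Δλ )
  = atan2(-0.20699, -0.56065) = -159.736° → normalised to [0°, 360°): 200.264°.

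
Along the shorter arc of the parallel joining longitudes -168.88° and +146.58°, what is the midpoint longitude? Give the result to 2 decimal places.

+168.85°

Signed shortest Δλ from -168.88° to +146.58° is -44.54°.
Midpoint longitude = -168.88° + (-44.54°)/2 = -168.88° − 22.27° = -191.15°.
Normalise into (−180°, 180°]: +168.85°.
(The naïve average (-168.88 + +146.58)/2 = -11.15° is on the wrong side of the globe.)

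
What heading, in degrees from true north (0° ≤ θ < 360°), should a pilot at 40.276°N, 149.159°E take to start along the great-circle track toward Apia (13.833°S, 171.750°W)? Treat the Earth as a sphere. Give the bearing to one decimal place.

137.6°

Δλ = -171.750 − 149.159 = -320.909°; wrapped into (−180°, 180°]: 39.091°.
θ = atan2( sin Δλ · cos φ₂ , cos φ₁ · sin φ₂ − sin φ₁ · cos φ₂ · cos Δλ )
  = atan2(0.61227, -0.66962) = 137.562° → normalised to [0°, 360°): 137.562°.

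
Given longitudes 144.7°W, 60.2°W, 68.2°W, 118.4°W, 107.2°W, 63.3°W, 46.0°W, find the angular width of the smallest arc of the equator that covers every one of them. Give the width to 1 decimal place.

98.7°

Sort the longitudes: -144.7°, -118.4°, -107.2°, -68.2°, -63.3°, -60.2°, -46.0°.
Eastward gaps between consecutive values (wrapping around): 26.3°, 11.2°, 39.0°, 4.9°, 3.1°, 14.2°, 261.3°.
Largest gap = 261.3° ⇒ minimal covering band is its complement: 360° − 261.3° = 98.7°.
Band runs from -144.7° eastward to -46.0°.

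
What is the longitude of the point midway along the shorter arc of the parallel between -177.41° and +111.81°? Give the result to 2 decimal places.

+147.20°

Signed shortest Δλ from -177.41° to +111.81° is -70.78°.
Midpoint longitude = -177.41° + (-70.78°)/2 = -177.41° − 35.39° = -212.80°.
Normalise into (−180°, 180°]: +147.20°.
(The naïve average (-177.41 + +111.81)/2 = -32.8° is on the wrong side of the globe.)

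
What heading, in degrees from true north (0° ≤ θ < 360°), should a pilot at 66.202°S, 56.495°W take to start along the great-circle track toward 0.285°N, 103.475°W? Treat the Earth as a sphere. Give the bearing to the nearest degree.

311°

Δλ = -103.475 − -56.495 = -46.980°.
θ = atan2( sin Δλ · cos φ₂ , cos φ₁ · sin φ₂ − sin φ₁ · cos φ₂ · cos Δλ )
  = atan2(-0.73111, 0.62624) = -49.418° → normalised to [0°, 360°): 310.582°.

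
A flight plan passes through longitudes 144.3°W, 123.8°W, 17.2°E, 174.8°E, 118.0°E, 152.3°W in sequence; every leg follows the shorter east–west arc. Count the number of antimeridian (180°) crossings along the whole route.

1

Leg 1: -144.3° → -123.8°, shortest Δλ = 20.5° (east) — does not cross 180°.
Leg 2: -123.8° → +17.2°, shortest Δλ = 141.0° (east) — does not cross 180°.
Leg 3: +17.2° → +174.8°, shortest Δλ = 157.6° (east) — does not cross 180°.
Leg 4: +174.8° → +118.0°, shortest Δλ = -56.8° (west) — does not cross 180°.
Leg 5: +118.0° → -152.3°, shortest Δλ = 89.7° (east) — crosses 180°.
Total crossings: 1.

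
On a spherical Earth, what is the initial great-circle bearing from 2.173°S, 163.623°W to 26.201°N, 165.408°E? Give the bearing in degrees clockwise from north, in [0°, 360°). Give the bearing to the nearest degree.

316°

Δλ = 165.408 − -163.623 = 329.031°; wrapped into (−180°, 180°]: -30.969°.
θ = atan2( sin Δλ · cos φ₂ , cos φ₁ · sin φ₂ − sin φ₁ · cos φ₂ · cos Δλ )
  = atan2(-0.46170, 0.47038) = -44.467° → normalised to [0°, 360°): 315.533°.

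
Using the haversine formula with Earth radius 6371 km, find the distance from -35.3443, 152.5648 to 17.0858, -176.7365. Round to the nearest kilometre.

6668 km

Δλ = -176.7365 − 152.5648 = -329.3013°; wrapped into (−180°, 180°]: 30.6987°.
Δφ = 17.0858 − -35.3443 = 52.4301°.
a = sin²(Δφ/2) + cos φ₁ · cos φ₂ · sin²(Δλ/2) = 0.249767.
c = 2·atan2(√a, √(1−a)) = 1.04666 rad → d = 6371·c ≈ 6668.27 km.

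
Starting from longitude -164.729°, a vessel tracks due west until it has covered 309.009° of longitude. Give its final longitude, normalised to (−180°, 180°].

Start at -164.729°; shift −309.009° → -473.738°.
-473.738° lies outside (−180°, 180°]; add 360° → -113.738°.

-113.738°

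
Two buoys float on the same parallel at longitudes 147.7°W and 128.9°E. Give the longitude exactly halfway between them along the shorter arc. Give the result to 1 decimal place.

Signed shortest Δλ from -147.7° to +128.9° is -83.4°.
Midpoint longitude = -147.7° + (-83.4°)/2 = -147.7° − 41.7° = -189.4°.
Normalise into (−180°, 180°]: +170.6°.
(The naïve average (-147.7 + +128.9)/2 = -9.4° is on the wrong side of the globe.)

170.6°E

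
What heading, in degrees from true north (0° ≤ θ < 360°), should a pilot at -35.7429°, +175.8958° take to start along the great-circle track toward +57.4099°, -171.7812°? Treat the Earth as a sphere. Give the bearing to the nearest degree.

7°

Δλ = -171.7812 − 175.8958 = -347.6770°; wrapped into (−180°, 180°]: 12.3230°.
θ = atan2( sin Δλ · cos φ₂ , cos φ₁ · sin φ₂ − sin φ₁ · cos φ₂ · cos Δλ )
  = atan2(0.11495, 0.99124) = 6.615° → normalised to [0°, 360°): 6.615°.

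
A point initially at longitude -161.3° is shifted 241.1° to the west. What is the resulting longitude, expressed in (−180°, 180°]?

Start at -161.3°; shift −241.1° → -402.4°.
-402.4° lies outside (−180°, 180°]; add 360° → -42.4°.

-42.4°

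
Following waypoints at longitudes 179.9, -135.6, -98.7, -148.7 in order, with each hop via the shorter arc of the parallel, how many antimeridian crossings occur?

Leg 1: +179.9° → -135.6°, shortest Δλ = 44.5° (east) — crosses 180°.
Leg 2: -135.6° → -98.7°, shortest Δλ = 36.9° (east) — does not cross 180°.
Leg 3: -98.7° → -148.7°, shortest Δλ = -50.0° (west) — does not cross 180°.
Total crossings: 1.

1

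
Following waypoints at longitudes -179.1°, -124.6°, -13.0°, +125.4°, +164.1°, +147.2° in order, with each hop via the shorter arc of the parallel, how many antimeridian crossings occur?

0

Leg 1: -179.1° → -124.6°, shortest Δλ = 54.5° (east) — does not cross 180°.
Leg 2: -124.6° → -13.0°, shortest Δλ = 111.6° (east) — does not cross 180°.
Leg 3: -13.0° → +125.4°, shortest Δλ = 138.4° (east) — does not cross 180°.
Leg 4: +125.4° → +164.1°, shortest Δλ = 38.7° (east) — does not cross 180°.
Leg 5: +164.1° → +147.2°, shortest Δλ = -16.9° (west) — does not cross 180°.
Total crossings: 0.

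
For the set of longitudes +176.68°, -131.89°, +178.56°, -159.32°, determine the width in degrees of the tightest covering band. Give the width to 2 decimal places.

51.43°

Sort the longitudes: -159.32°, -131.89°, +176.68°, +178.56°.
Eastward gaps between consecutive values (wrapping around): 27.43°, 308.57°, 1.88°, 22.12°.
Largest gap = 308.57° ⇒ minimal covering band is its complement: 360° − 308.57° = 51.43°.
Band runs from +176.68° eastward to -131.89°, crossing the antimeridian.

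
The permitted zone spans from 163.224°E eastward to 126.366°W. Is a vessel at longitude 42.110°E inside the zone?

No

Band width going east from +163.224° to -126.366°: ((-126.366 − 163.224) mod 360) = 70.410°.
Offset of +42.110° east of the west edge: ((42.110 − 163.224) mod 360) = 238.886°.
238.886° > 70.410° ⇒ outside.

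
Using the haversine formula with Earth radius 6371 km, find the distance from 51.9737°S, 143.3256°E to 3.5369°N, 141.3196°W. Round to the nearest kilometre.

9325 km

Δλ = -141.3196 − 143.3256 = -284.6452°; wrapped into (−180°, 180°]: 75.3548°.
Δφ = 3.5369 − -51.9737 = 55.5106°.
a = sin²(Δφ/2) + cos φ₁ · cos φ₂ · sin²(Δλ/2) = 0.446571.
c = 2·atan2(√a, √(1−a)) = 1.46373 rad → d = 6371·c ≈ 9325.45 km.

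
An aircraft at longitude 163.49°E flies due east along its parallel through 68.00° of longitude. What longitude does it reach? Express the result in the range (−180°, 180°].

Start at +163.49°; shift +68.00° → +231.49°.
+231.49° lies outside (−180°, 180°]; subtract 360° → -128.51°.

128.51°W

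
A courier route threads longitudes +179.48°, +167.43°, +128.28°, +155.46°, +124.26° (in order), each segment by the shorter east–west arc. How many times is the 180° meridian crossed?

Leg 1: +179.48° → +167.43°, shortest Δλ = -12.05° (west) — does not cross 180°.
Leg 2: +167.43° → +128.28°, shortest Δλ = -39.15° (west) — does not cross 180°.
Leg 3: +128.28° → +155.46°, shortest Δλ = 27.18° (east) — does not cross 180°.
Leg 4: +155.46° → +124.26°, shortest Δλ = -31.2° (west) — does not cross 180°.
Total crossings: 0.

0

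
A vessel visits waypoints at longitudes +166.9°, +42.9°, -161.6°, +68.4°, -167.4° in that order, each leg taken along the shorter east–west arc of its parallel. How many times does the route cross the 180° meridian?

Leg 1: +166.9° → +42.9°, shortest Δλ = -124.0° (west) — does not cross 180°.
Leg 2: +42.9° → -161.6°, shortest Δλ = 155.5° (east) — crosses 180°.
Leg 3: -161.6° → +68.4°, shortest Δλ = -130.0° (west) — crosses 180°.
Leg 4: +68.4° → -167.4°, shortest Δλ = 124.2° (east) — crosses 180°.
Total crossings: 3.

3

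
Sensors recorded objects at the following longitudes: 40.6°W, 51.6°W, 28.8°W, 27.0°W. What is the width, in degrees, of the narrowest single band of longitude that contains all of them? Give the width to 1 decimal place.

Sort the longitudes: -51.6°, -40.6°, -28.8°, -27.0°.
Eastward gaps between consecutive values (wrapping around): 11.0°, 11.8°, 1.8°, 335.4°.
Largest gap = 335.4° ⇒ minimal covering band is its complement: 360° − 335.4° = 24.6°.
Band runs from -51.6° eastward to -27.0°.

24.6°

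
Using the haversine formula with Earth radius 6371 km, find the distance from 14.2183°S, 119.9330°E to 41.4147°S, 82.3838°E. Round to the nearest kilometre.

4711 km

Δλ = 82.3838 − 119.9330 = -37.5492°.
Δφ = -41.4147 − -14.2183 = -27.1964°.
a = sin²(Δφ/2) + cos φ₁ · cos φ₂ · sin²(Δλ/2) = 0.130580.
c = 2·atan2(√a, √(1−a)) = 0.73945 rad → d = 6371·c ≈ 4711.04 km.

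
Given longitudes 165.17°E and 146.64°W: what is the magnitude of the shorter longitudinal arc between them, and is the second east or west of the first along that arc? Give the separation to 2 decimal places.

48.19° east

Raw difference: -146.64 − 165.17 = -311.81°.
Normalise into (−180°, 180°]: -311.81° + 360° = 48.19°.
Positive ⇒ the second point lies to the east; separation 48.19°.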